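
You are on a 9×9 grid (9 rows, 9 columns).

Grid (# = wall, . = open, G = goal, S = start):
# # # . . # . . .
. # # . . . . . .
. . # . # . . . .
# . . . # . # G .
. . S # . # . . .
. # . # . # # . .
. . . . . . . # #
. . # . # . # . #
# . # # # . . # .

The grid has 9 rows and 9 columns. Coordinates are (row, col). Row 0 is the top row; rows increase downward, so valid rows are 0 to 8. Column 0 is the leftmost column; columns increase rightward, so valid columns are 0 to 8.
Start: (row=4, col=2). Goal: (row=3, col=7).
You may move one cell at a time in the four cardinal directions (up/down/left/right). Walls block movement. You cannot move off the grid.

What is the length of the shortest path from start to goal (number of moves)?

Answer: Shortest path length: 10

Derivation:
BFS from (row=4, col=2) until reaching (row=3, col=7):
  Distance 0: (row=4, col=2)
  Distance 1: (row=3, col=2), (row=4, col=1), (row=5, col=2)
  Distance 2: (row=3, col=1), (row=3, col=3), (row=4, col=0), (row=6, col=2)
  Distance 3: (row=2, col=1), (row=2, col=3), (row=5, col=0), (row=6, col=1), (row=6, col=3)
  Distance 4: (row=1, col=3), (row=2, col=0), (row=6, col=0), (row=6, col=4), (row=7, col=1), (row=7, col=3)
  Distance 5: (row=0, col=3), (row=1, col=0), (row=1, col=4), (row=5, col=4), (row=6, col=5), (row=7, col=0), (row=8, col=1)
  Distance 6: (row=0, col=4), (row=1, col=5), (row=4, col=4), (row=6, col=6), (row=7, col=5)
  Distance 7: (row=1, col=6), (row=2, col=5), (row=8, col=5)
  Distance 8: (row=0, col=6), (row=1, col=7), (row=2, col=6), (row=3, col=5), (row=8, col=6)
  Distance 9: (row=0, col=7), (row=1, col=8), (row=2, col=7)
  Distance 10: (row=0, col=8), (row=2, col=8), (row=3, col=7)  <- goal reached here
One shortest path (10 moves): (row=4, col=2) -> (row=3, col=2) -> (row=3, col=3) -> (row=2, col=3) -> (row=1, col=3) -> (row=1, col=4) -> (row=1, col=5) -> (row=1, col=6) -> (row=1, col=7) -> (row=2, col=7) -> (row=3, col=7)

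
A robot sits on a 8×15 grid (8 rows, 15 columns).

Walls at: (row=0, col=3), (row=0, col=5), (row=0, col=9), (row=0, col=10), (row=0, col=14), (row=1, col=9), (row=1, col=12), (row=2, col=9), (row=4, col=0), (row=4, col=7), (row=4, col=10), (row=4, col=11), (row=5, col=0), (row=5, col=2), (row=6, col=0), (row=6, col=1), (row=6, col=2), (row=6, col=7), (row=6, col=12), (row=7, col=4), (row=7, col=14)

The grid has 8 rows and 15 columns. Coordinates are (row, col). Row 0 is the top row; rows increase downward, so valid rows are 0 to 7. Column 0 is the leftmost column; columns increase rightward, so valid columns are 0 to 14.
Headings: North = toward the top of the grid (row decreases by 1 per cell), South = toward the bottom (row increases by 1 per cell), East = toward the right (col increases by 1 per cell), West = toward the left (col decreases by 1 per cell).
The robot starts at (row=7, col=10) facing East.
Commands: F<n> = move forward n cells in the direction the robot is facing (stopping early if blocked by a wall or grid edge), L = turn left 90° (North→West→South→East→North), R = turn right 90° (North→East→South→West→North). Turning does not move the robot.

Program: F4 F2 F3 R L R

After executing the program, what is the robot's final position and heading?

Start: (row=7, col=10), facing East
  F4: move forward 3/4 (blocked), now at (row=7, col=13)
  F2: move forward 0/2 (blocked), now at (row=7, col=13)
  F3: move forward 0/3 (blocked), now at (row=7, col=13)
  R: turn right, now facing South
  L: turn left, now facing East
  R: turn right, now facing South
Final: (row=7, col=13), facing South

Answer: Final position: (row=7, col=13), facing South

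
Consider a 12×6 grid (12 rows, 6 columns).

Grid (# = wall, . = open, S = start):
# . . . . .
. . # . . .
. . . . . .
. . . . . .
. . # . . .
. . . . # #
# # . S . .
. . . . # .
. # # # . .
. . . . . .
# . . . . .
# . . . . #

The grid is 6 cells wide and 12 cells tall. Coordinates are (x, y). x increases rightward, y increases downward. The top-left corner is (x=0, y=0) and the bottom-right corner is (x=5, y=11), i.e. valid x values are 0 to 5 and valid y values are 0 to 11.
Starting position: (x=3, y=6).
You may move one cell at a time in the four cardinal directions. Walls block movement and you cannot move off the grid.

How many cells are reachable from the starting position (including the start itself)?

BFS flood-fill from (x=3, y=6):
  Distance 0: (x=3, y=6)
  Distance 1: (x=3, y=5), (x=2, y=6), (x=4, y=6), (x=3, y=7)
  Distance 2: (x=3, y=4), (x=2, y=5), (x=5, y=6), (x=2, y=7)
  Distance 3: (x=3, y=3), (x=4, y=4), (x=1, y=5), (x=1, y=7), (x=5, y=7)
  Distance 4: (x=3, y=2), (x=2, y=3), (x=4, y=3), (x=1, y=4), (x=5, y=4), (x=0, y=5), (x=0, y=7), (x=5, y=8)
  Distance 5: (x=3, y=1), (x=2, y=2), (x=4, y=2), (x=1, y=3), (x=5, y=3), (x=0, y=4), (x=0, y=8), (x=4, y=8), (x=5, y=9)
  Distance 6: (x=3, y=0), (x=4, y=1), (x=1, y=2), (x=5, y=2), (x=0, y=3), (x=0, y=9), (x=4, y=9), (x=5, y=10)
  Distance 7: (x=2, y=0), (x=4, y=0), (x=1, y=1), (x=5, y=1), (x=0, y=2), (x=1, y=9), (x=3, y=9), (x=4, y=10)
  Distance 8: (x=1, y=0), (x=5, y=0), (x=0, y=1), (x=2, y=9), (x=1, y=10), (x=3, y=10), (x=4, y=11)
  Distance 9: (x=2, y=10), (x=1, y=11), (x=3, y=11)
  Distance 10: (x=2, y=11)
Total reachable: 58 (grid has 58 open cells total)

Answer: Reachable cells: 58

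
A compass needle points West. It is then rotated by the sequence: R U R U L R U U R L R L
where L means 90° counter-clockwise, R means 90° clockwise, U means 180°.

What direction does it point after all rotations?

Answer: Final heading: East

Derivation:
Start: West
  R (right (90° clockwise)) -> North
  U (U-turn (180°)) -> South
  R (right (90° clockwise)) -> West
  U (U-turn (180°)) -> East
  L (left (90° counter-clockwise)) -> North
  R (right (90° clockwise)) -> East
  U (U-turn (180°)) -> West
  U (U-turn (180°)) -> East
  R (right (90° clockwise)) -> South
  L (left (90° counter-clockwise)) -> East
  R (right (90° clockwise)) -> South
  L (left (90° counter-clockwise)) -> East
Final: East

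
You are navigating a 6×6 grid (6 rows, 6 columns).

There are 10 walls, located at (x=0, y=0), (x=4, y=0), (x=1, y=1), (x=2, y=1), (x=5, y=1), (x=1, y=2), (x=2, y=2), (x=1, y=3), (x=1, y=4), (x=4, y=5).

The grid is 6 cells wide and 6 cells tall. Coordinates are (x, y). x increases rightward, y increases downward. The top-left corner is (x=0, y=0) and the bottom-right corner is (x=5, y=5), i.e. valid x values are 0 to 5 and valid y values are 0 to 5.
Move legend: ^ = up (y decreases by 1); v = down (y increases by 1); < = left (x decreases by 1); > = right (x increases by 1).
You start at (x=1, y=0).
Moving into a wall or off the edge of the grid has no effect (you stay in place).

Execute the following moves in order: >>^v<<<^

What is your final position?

Start: (x=1, y=0)
  > (right): (x=1, y=0) -> (x=2, y=0)
  > (right): (x=2, y=0) -> (x=3, y=0)
  ^ (up): blocked, stay at (x=3, y=0)
  v (down): (x=3, y=0) -> (x=3, y=1)
  [×3]< (left): blocked, stay at (x=3, y=1)
  ^ (up): (x=3, y=1) -> (x=3, y=0)
Final: (x=3, y=0)

Answer: Final position: (x=3, y=0)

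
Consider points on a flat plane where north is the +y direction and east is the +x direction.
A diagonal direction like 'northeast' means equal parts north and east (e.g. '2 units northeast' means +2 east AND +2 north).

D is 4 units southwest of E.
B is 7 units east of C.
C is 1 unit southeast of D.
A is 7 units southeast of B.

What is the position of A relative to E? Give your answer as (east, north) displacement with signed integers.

Place E at the origin (east=0, north=0).
  D is 4 units southwest of E: delta (east=-4, north=-4); D at (east=-4, north=-4).
  C is 1 unit southeast of D: delta (east=+1, north=-1); C at (east=-3, north=-5).
  B is 7 units east of C: delta (east=+7, north=+0); B at (east=4, north=-5).
  A is 7 units southeast of B: delta (east=+7, north=-7); A at (east=11, north=-12).
Therefore A relative to E: (east=11, north=-12).

Answer: A is at (east=11, north=-12) relative to E.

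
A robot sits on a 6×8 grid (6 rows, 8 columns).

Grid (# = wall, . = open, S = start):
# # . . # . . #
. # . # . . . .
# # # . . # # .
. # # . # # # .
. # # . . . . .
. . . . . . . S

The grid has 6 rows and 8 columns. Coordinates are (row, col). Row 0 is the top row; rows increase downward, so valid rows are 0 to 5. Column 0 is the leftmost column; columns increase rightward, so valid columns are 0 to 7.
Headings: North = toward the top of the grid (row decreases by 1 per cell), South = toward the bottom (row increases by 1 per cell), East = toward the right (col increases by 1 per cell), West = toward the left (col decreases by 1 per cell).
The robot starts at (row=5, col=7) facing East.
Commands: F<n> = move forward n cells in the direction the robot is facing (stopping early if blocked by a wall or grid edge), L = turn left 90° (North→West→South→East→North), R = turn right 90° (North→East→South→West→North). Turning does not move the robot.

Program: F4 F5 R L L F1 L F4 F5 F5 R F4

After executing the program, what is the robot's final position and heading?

Answer: Final position: (row=2, col=3), facing North

Derivation:
Start: (row=5, col=7), facing East
  F4: move forward 0/4 (blocked), now at (row=5, col=7)
  F5: move forward 0/5 (blocked), now at (row=5, col=7)
  R: turn right, now facing South
  L: turn left, now facing East
  L: turn left, now facing North
  F1: move forward 1, now at (row=4, col=7)
  L: turn left, now facing West
  F4: move forward 4, now at (row=4, col=3)
  F5: move forward 0/5 (blocked), now at (row=4, col=3)
  F5: move forward 0/5 (blocked), now at (row=4, col=3)
  R: turn right, now facing North
  F4: move forward 2/4 (blocked), now at (row=2, col=3)
Final: (row=2, col=3), facing North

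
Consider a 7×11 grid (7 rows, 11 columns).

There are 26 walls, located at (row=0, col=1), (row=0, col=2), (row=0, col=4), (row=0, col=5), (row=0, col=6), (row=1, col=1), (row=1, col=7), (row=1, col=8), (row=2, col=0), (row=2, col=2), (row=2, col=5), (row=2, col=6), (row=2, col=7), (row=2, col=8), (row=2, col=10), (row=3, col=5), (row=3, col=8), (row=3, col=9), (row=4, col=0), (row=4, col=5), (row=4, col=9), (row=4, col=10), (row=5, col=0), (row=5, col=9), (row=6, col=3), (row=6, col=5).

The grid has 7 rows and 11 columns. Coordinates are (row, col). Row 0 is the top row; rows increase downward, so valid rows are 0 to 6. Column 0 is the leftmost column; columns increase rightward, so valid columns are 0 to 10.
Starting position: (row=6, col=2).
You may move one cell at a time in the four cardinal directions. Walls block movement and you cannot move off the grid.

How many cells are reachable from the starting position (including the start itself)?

Answer: Reachable cells: 41

Derivation:
BFS flood-fill from (row=6, col=2):
  Distance 0: (row=6, col=2)
  Distance 1: (row=5, col=2), (row=6, col=1)
  Distance 2: (row=4, col=2), (row=5, col=1), (row=5, col=3), (row=6, col=0)
  Distance 3: (row=3, col=2), (row=4, col=1), (row=4, col=3), (row=5, col=4)
  Distance 4: (row=3, col=1), (row=3, col=3), (row=4, col=4), (row=5, col=5), (row=6, col=4)
  Distance 5: (row=2, col=1), (row=2, col=3), (row=3, col=0), (row=3, col=4), (row=5, col=6)
  Distance 6: (row=1, col=3), (row=2, col=4), (row=4, col=6), (row=5, col=7), (row=6, col=6)
  Distance 7: (row=0, col=3), (row=1, col=2), (row=1, col=4), (row=3, col=6), (row=4, col=7), (row=5, col=8), (row=6, col=7)
  Distance 8: (row=1, col=5), (row=3, col=7), (row=4, col=8), (row=6, col=8)
  Distance 9: (row=1, col=6), (row=6, col=9)
  Distance 10: (row=6, col=10)
  Distance 11: (row=5, col=10)
Total reachable: 41 (grid has 51 open cells total)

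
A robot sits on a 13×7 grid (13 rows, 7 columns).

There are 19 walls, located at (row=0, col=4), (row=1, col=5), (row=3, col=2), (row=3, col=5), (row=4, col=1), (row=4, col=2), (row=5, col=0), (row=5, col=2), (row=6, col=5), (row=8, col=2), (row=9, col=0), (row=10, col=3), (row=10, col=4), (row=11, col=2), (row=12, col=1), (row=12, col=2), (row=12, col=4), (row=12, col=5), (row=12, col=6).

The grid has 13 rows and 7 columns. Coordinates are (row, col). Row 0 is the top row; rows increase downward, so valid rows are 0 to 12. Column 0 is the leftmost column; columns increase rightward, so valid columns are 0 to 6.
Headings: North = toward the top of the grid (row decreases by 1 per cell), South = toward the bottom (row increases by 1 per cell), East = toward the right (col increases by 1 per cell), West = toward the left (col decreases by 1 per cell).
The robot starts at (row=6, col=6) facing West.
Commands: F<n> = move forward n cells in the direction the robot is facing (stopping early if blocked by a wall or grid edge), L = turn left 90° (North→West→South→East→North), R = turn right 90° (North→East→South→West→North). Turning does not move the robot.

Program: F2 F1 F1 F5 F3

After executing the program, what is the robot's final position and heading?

Answer: Final position: (row=6, col=6), facing West

Derivation:
Start: (row=6, col=6), facing West
  F2: move forward 0/2 (blocked), now at (row=6, col=6)
  F1: move forward 0/1 (blocked), now at (row=6, col=6)
  F1: move forward 0/1 (blocked), now at (row=6, col=6)
  F5: move forward 0/5 (blocked), now at (row=6, col=6)
  F3: move forward 0/3 (blocked), now at (row=6, col=6)
Final: (row=6, col=6), facing West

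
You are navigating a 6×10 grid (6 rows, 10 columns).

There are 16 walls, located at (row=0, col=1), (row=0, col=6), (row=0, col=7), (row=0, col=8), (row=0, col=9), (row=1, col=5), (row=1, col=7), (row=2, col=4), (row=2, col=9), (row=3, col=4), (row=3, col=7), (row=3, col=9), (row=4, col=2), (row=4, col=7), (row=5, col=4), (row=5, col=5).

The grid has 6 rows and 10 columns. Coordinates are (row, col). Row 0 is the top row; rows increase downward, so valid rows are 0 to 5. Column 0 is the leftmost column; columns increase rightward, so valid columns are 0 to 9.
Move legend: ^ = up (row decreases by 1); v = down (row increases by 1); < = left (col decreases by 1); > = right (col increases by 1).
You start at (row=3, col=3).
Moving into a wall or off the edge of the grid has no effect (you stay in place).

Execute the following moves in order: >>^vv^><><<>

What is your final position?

Answer: Final position: (row=3, col=2)

Derivation:
Start: (row=3, col=3)
  > (right): blocked, stay at (row=3, col=3)
  > (right): blocked, stay at (row=3, col=3)
  ^ (up): (row=3, col=3) -> (row=2, col=3)
  v (down): (row=2, col=3) -> (row=3, col=3)
  v (down): (row=3, col=3) -> (row=4, col=3)
  ^ (up): (row=4, col=3) -> (row=3, col=3)
  > (right): blocked, stay at (row=3, col=3)
  < (left): (row=3, col=3) -> (row=3, col=2)
  > (right): (row=3, col=2) -> (row=3, col=3)
  < (left): (row=3, col=3) -> (row=3, col=2)
  < (left): (row=3, col=2) -> (row=3, col=1)
  > (right): (row=3, col=1) -> (row=3, col=2)
Final: (row=3, col=2)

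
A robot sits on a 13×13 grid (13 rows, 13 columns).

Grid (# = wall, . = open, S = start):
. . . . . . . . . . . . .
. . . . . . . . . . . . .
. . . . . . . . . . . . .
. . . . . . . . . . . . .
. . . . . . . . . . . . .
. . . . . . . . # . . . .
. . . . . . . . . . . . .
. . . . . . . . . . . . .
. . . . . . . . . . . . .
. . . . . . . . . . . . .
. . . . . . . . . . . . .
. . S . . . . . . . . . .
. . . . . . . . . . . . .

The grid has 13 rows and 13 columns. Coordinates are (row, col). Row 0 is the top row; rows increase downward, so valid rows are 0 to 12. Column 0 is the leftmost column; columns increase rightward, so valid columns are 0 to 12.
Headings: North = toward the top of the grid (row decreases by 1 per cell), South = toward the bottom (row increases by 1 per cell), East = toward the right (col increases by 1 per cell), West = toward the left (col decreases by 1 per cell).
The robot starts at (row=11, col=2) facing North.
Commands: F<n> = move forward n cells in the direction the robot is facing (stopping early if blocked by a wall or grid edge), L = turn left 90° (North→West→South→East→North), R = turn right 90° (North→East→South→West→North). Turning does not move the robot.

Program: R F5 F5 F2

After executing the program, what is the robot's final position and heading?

Start: (row=11, col=2), facing North
  R: turn right, now facing East
  F5: move forward 5, now at (row=11, col=7)
  F5: move forward 5, now at (row=11, col=12)
  F2: move forward 0/2 (blocked), now at (row=11, col=12)
Final: (row=11, col=12), facing East

Answer: Final position: (row=11, col=12), facing East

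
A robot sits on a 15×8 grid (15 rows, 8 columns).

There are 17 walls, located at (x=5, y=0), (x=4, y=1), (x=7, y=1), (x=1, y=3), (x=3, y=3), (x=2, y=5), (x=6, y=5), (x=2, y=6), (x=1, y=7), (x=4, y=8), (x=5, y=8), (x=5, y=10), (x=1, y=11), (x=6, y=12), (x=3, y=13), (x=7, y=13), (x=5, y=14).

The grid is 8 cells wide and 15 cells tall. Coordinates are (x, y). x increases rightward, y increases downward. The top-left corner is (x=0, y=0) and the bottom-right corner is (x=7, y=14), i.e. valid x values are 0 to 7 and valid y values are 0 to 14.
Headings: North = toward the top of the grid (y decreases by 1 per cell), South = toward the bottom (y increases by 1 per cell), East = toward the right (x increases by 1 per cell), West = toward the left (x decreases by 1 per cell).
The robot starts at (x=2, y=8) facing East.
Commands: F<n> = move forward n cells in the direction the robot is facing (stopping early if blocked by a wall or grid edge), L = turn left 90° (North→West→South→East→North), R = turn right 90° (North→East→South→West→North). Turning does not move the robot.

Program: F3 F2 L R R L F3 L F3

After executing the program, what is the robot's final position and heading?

Start: (x=2, y=8), facing East
  F3: move forward 1/3 (blocked), now at (x=3, y=8)
  F2: move forward 0/2 (blocked), now at (x=3, y=8)
  L: turn left, now facing North
  R: turn right, now facing East
  R: turn right, now facing South
  L: turn left, now facing East
  F3: move forward 0/3 (blocked), now at (x=3, y=8)
  L: turn left, now facing North
  F3: move forward 3, now at (x=3, y=5)
Final: (x=3, y=5), facing North

Answer: Final position: (x=3, y=5), facing North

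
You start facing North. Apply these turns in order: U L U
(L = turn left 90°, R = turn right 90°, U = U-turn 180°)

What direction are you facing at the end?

Start: North
  U (U-turn (180°)) -> South
  L (left (90° counter-clockwise)) -> East
  U (U-turn (180°)) -> West
Final: West

Answer: Final heading: West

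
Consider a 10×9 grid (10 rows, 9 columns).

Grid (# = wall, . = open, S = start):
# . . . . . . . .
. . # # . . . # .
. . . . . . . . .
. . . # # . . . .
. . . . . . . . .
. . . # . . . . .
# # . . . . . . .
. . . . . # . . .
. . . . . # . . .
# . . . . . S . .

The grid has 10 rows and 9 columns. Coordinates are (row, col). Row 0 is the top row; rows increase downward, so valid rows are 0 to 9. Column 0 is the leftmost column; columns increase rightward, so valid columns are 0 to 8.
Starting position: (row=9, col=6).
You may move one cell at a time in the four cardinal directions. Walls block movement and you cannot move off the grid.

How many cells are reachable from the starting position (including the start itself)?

Answer: Reachable cells: 78

Derivation:
BFS flood-fill from (row=9, col=6):
  Distance 0: (row=9, col=6)
  Distance 1: (row=8, col=6), (row=9, col=5), (row=9, col=7)
  Distance 2: (row=7, col=6), (row=8, col=7), (row=9, col=4), (row=9, col=8)
  Distance 3: (row=6, col=6), (row=7, col=7), (row=8, col=4), (row=8, col=8), (row=9, col=3)
  Distance 4: (row=5, col=6), (row=6, col=5), (row=6, col=7), (row=7, col=4), (row=7, col=8), (row=8, col=3), (row=9, col=2)
  Distance 5: (row=4, col=6), (row=5, col=5), (row=5, col=7), (row=6, col=4), (row=6, col=8), (row=7, col=3), (row=8, col=2), (row=9, col=1)
  Distance 6: (row=3, col=6), (row=4, col=5), (row=4, col=7), (row=5, col=4), (row=5, col=8), (row=6, col=3), (row=7, col=2), (row=8, col=1)
  Distance 7: (row=2, col=6), (row=3, col=5), (row=3, col=7), (row=4, col=4), (row=4, col=8), (row=6, col=2), (row=7, col=1), (row=8, col=0)
  Distance 8: (row=1, col=6), (row=2, col=5), (row=2, col=7), (row=3, col=8), (row=4, col=3), (row=5, col=2), (row=7, col=0)
  Distance 9: (row=0, col=6), (row=1, col=5), (row=2, col=4), (row=2, col=8), (row=4, col=2), (row=5, col=1)
  Distance 10: (row=0, col=5), (row=0, col=7), (row=1, col=4), (row=1, col=8), (row=2, col=3), (row=3, col=2), (row=4, col=1), (row=5, col=0)
  Distance 11: (row=0, col=4), (row=0, col=8), (row=2, col=2), (row=3, col=1), (row=4, col=0)
  Distance 12: (row=0, col=3), (row=2, col=1), (row=3, col=0)
  Distance 13: (row=0, col=2), (row=1, col=1), (row=2, col=0)
  Distance 14: (row=0, col=1), (row=1, col=0)
Total reachable: 78 (grid has 78 open cells total)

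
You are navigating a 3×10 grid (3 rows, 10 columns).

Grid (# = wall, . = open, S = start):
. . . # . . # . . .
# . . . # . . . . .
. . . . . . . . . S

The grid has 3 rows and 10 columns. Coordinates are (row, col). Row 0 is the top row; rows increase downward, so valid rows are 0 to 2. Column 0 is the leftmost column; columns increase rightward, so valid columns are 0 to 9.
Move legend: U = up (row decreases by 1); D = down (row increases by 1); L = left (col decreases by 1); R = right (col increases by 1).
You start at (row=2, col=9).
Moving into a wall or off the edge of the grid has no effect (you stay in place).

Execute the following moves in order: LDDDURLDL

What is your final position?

Answer: Final position: (row=2, col=7)

Derivation:
Start: (row=2, col=9)
  L (left): (row=2, col=9) -> (row=2, col=8)
  [×3]D (down): blocked, stay at (row=2, col=8)
  U (up): (row=2, col=8) -> (row=1, col=8)
  R (right): (row=1, col=8) -> (row=1, col=9)
  L (left): (row=1, col=9) -> (row=1, col=8)
  D (down): (row=1, col=8) -> (row=2, col=8)
  L (left): (row=2, col=8) -> (row=2, col=7)
Final: (row=2, col=7)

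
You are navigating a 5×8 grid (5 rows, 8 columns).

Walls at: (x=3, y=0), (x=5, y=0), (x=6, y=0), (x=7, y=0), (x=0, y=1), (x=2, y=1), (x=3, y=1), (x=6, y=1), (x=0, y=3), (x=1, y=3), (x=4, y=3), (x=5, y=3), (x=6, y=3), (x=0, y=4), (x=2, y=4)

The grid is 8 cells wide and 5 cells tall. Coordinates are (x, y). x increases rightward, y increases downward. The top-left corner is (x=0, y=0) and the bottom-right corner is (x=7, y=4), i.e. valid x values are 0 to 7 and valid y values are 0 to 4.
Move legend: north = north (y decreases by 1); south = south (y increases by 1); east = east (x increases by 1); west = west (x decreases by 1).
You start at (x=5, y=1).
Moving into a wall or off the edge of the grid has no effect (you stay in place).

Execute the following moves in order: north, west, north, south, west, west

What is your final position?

Start: (x=5, y=1)
  north (north): blocked, stay at (x=5, y=1)
  west (west): (x=5, y=1) -> (x=4, y=1)
  north (north): (x=4, y=1) -> (x=4, y=0)
  south (south): (x=4, y=0) -> (x=4, y=1)
  west (west): blocked, stay at (x=4, y=1)
  west (west): blocked, stay at (x=4, y=1)
Final: (x=4, y=1)

Answer: Final position: (x=4, y=1)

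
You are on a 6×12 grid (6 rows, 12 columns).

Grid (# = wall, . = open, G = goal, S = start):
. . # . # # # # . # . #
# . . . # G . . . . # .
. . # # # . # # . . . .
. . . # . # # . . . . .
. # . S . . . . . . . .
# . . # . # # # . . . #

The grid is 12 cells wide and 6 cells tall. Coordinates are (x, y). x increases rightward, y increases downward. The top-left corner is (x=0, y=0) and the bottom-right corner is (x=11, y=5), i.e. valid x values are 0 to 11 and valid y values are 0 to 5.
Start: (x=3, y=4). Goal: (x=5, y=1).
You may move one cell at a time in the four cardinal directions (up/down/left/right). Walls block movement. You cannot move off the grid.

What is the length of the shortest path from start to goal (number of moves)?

BFS from (x=3, y=4) until reaching (x=5, y=1):
  Distance 0: (x=3, y=4)
  Distance 1: (x=2, y=4), (x=4, y=4)
  Distance 2: (x=2, y=3), (x=4, y=3), (x=5, y=4), (x=2, y=5), (x=4, y=5)
  Distance 3: (x=1, y=3), (x=6, y=4), (x=1, y=5)
  Distance 4: (x=1, y=2), (x=0, y=3), (x=7, y=4)
  Distance 5: (x=1, y=1), (x=0, y=2), (x=7, y=3), (x=0, y=4), (x=8, y=4)
  Distance 6: (x=1, y=0), (x=2, y=1), (x=8, y=3), (x=9, y=4), (x=8, y=5)
  Distance 7: (x=0, y=0), (x=3, y=1), (x=8, y=2), (x=9, y=3), (x=10, y=4), (x=9, y=5)
  Distance 8: (x=3, y=0), (x=8, y=1), (x=9, y=2), (x=10, y=3), (x=11, y=4), (x=10, y=5)
  Distance 9: (x=8, y=0), (x=7, y=1), (x=9, y=1), (x=10, y=2), (x=11, y=3)
  Distance 10: (x=6, y=1), (x=11, y=2)
  Distance 11: (x=5, y=1), (x=11, y=1)  <- goal reached here
One shortest path (11 moves): (x=3, y=4) -> (x=4, y=4) -> (x=5, y=4) -> (x=6, y=4) -> (x=7, y=4) -> (x=8, y=4) -> (x=8, y=3) -> (x=8, y=2) -> (x=8, y=1) -> (x=7, y=1) -> (x=6, y=1) -> (x=5, y=1)

Answer: Shortest path length: 11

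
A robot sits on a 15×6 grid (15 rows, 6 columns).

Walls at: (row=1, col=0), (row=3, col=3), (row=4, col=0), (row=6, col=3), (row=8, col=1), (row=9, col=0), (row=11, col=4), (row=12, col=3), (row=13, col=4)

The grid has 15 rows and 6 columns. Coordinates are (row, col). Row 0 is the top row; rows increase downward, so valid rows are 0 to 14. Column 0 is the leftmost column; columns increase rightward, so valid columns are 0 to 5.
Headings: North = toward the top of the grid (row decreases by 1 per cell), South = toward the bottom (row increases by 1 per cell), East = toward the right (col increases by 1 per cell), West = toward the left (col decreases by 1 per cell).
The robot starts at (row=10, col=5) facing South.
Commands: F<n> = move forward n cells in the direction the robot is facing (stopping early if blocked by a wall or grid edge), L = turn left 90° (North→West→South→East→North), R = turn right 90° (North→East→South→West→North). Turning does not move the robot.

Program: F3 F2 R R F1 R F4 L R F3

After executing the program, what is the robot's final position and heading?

Answer: Final position: (row=13, col=5), facing East

Derivation:
Start: (row=10, col=5), facing South
  F3: move forward 3, now at (row=13, col=5)
  F2: move forward 1/2 (blocked), now at (row=14, col=5)
  R: turn right, now facing West
  R: turn right, now facing North
  F1: move forward 1, now at (row=13, col=5)
  R: turn right, now facing East
  F4: move forward 0/4 (blocked), now at (row=13, col=5)
  L: turn left, now facing North
  R: turn right, now facing East
  F3: move forward 0/3 (blocked), now at (row=13, col=5)
Final: (row=13, col=5), facing East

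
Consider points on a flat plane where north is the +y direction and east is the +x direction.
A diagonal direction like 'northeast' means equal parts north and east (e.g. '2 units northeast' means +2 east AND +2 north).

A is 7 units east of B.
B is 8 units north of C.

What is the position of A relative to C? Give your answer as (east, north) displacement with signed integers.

Place C at the origin (east=0, north=0).
  B is 8 units north of C: delta (east=+0, north=+8); B at (east=0, north=8).
  A is 7 units east of B: delta (east=+7, north=+0); A at (east=7, north=8).
Therefore A relative to C: (east=7, north=8).

Answer: A is at (east=7, north=8) relative to C.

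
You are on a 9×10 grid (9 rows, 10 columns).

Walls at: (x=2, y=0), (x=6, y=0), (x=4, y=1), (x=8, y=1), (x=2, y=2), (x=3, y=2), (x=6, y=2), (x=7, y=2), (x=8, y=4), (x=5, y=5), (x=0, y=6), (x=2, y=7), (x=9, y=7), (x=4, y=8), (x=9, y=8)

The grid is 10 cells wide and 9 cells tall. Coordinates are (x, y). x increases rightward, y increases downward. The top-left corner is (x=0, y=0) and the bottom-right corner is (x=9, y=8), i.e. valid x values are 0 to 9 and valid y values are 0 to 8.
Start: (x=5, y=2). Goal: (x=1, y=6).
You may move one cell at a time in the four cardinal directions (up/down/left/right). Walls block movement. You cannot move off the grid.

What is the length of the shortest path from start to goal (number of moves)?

BFS from (x=5, y=2) until reaching (x=1, y=6):
  Distance 0: (x=5, y=2)
  Distance 1: (x=5, y=1), (x=4, y=2), (x=5, y=3)
  Distance 2: (x=5, y=0), (x=6, y=1), (x=4, y=3), (x=6, y=3), (x=5, y=4)
  Distance 3: (x=4, y=0), (x=7, y=1), (x=3, y=3), (x=7, y=3), (x=4, y=4), (x=6, y=4)
  Distance 4: (x=3, y=0), (x=7, y=0), (x=2, y=3), (x=8, y=3), (x=3, y=4), (x=7, y=4), (x=4, y=5), (x=6, y=5)
  Distance 5: (x=8, y=0), (x=3, y=1), (x=8, y=2), (x=1, y=3), (x=9, y=3), (x=2, y=4), (x=3, y=5), (x=7, y=5), (x=4, y=6), (x=6, y=6)
  Distance 6: (x=9, y=0), (x=2, y=1), (x=1, y=2), (x=9, y=2), (x=0, y=3), (x=1, y=4), (x=9, y=4), (x=2, y=5), (x=8, y=5), (x=3, y=6), (x=5, y=6), (x=7, y=6), (x=4, y=7), (x=6, y=7)
  Distance 7: (x=1, y=1), (x=9, y=1), (x=0, y=2), (x=0, y=4), (x=1, y=5), (x=9, y=5), (x=2, y=6), (x=8, y=6), (x=3, y=7), (x=5, y=7), (x=7, y=7), (x=6, y=8)
  Distance 8: (x=1, y=0), (x=0, y=1), (x=0, y=5), (x=1, y=6), (x=9, y=6), (x=8, y=7), (x=3, y=8), (x=5, y=8), (x=7, y=8)  <- goal reached here
One shortest path (8 moves): (x=5, y=2) -> (x=4, y=2) -> (x=4, y=3) -> (x=3, y=3) -> (x=2, y=3) -> (x=1, y=3) -> (x=1, y=4) -> (x=1, y=5) -> (x=1, y=6)

Answer: Shortest path length: 8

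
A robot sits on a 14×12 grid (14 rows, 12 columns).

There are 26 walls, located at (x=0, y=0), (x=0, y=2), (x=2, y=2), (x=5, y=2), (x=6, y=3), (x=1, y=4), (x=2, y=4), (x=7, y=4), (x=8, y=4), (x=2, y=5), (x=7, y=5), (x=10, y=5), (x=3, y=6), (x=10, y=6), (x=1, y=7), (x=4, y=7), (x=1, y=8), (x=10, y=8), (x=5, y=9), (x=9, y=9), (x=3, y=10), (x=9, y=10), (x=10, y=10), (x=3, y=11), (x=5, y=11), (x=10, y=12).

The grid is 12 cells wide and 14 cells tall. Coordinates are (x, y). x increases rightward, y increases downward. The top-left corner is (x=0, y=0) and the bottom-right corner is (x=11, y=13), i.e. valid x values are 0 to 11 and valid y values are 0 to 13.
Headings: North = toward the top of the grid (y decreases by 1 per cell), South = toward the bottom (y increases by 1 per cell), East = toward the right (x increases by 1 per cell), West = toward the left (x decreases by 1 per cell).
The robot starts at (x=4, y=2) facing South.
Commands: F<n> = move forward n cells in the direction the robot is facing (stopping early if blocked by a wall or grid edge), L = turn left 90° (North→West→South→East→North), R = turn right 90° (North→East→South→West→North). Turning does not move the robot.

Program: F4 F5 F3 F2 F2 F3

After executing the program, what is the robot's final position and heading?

Start: (x=4, y=2), facing South
  F4: move forward 4, now at (x=4, y=6)
  F5: move forward 0/5 (blocked), now at (x=4, y=6)
  F3: move forward 0/3 (blocked), now at (x=4, y=6)
  F2: move forward 0/2 (blocked), now at (x=4, y=6)
  F2: move forward 0/2 (blocked), now at (x=4, y=6)
  F3: move forward 0/3 (blocked), now at (x=4, y=6)
Final: (x=4, y=6), facing South

Answer: Final position: (x=4, y=6), facing South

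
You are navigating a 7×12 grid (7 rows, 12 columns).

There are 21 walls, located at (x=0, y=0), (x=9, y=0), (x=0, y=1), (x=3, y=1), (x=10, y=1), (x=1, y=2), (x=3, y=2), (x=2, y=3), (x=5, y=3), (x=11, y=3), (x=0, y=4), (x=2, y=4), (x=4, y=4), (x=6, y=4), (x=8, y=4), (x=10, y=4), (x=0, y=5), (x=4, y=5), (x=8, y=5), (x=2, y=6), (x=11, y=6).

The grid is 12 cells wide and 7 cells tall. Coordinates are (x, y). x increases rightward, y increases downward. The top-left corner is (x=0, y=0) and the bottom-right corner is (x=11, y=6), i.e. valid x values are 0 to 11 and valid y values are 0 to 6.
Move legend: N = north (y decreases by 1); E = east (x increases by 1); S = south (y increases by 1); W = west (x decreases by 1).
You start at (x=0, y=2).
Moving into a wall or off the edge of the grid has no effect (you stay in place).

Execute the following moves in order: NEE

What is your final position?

Start: (x=0, y=2)
  N (north): blocked, stay at (x=0, y=2)
  E (east): blocked, stay at (x=0, y=2)
  E (east): blocked, stay at (x=0, y=2)
Final: (x=0, y=2)

Answer: Final position: (x=0, y=2)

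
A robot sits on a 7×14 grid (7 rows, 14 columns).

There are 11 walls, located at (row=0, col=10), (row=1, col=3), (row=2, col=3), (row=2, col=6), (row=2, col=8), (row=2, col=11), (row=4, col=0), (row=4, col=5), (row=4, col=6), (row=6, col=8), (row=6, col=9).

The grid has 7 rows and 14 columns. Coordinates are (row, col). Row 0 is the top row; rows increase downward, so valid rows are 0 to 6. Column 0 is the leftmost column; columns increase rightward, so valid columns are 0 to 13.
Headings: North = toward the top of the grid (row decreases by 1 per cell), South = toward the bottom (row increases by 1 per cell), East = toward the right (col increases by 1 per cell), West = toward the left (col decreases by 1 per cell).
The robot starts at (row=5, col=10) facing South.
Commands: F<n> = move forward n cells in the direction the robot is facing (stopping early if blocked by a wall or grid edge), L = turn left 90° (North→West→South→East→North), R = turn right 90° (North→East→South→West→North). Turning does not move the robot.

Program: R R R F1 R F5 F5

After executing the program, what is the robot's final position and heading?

Start: (row=5, col=10), facing South
  R: turn right, now facing West
  R: turn right, now facing North
  R: turn right, now facing East
  F1: move forward 1, now at (row=5, col=11)
  R: turn right, now facing South
  F5: move forward 1/5 (blocked), now at (row=6, col=11)
  F5: move forward 0/5 (blocked), now at (row=6, col=11)
Final: (row=6, col=11), facing South

Answer: Final position: (row=6, col=11), facing South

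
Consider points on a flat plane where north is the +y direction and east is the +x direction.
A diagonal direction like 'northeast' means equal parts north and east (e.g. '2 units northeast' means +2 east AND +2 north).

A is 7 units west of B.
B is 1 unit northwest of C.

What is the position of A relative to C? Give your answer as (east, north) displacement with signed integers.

Answer: A is at (east=-8, north=1) relative to C.

Derivation:
Place C at the origin (east=0, north=0).
  B is 1 unit northwest of C: delta (east=-1, north=+1); B at (east=-1, north=1).
  A is 7 units west of B: delta (east=-7, north=+0); A at (east=-8, north=1).
Therefore A relative to C: (east=-8, north=1).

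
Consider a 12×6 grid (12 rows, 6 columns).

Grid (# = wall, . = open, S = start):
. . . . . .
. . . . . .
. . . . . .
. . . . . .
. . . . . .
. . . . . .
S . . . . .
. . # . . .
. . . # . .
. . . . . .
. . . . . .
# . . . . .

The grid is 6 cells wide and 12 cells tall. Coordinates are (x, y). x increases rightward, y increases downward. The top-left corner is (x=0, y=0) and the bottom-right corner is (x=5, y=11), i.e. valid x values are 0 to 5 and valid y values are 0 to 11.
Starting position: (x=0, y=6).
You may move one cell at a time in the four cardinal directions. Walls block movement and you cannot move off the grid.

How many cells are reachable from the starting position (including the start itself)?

Answer: Reachable cells: 69

Derivation:
BFS flood-fill from (x=0, y=6):
  Distance 0: (x=0, y=6)
  Distance 1: (x=0, y=5), (x=1, y=6), (x=0, y=7)
  Distance 2: (x=0, y=4), (x=1, y=5), (x=2, y=6), (x=1, y=7), (x=0, y=8)
  Distance 3: (x=0, y=3), (x=1, y=4), (x=2, y=5), (x=3, y=6), (x=1, y=8), (x=0, y=9)
  Distance 4: (x=0, y=2), (x=1, y=3), (x=2, y=4), (x=3, y=5), (x=4, y=6), (x=3, y=7), (x=2, y=8), (x=1, y=9), (x=0, y=10)
  Distance 5: (x=0, y=1), (x=1, y=2), (x=2, y=3), (x=3, y=4), (x=4, y=5), (x=5, y=6), (x=4, y=7), (x=2, y=9), (x=1, y=10)
  Distance 6: (x=0, y=0), (x=1, y=1), (x=2, y=2), (x=3, y=3), (x=4, y=4), (x=5, y=5), (x=5, y=7), (x=4, y=8), (x=3, y=9), (x=2, y=10), (x=1, y=11)
  Distance 7: (x=1, y=0), (x=2, y=1), (x=3, y=2), (x=4, y=3), (x=5, y=4), (x=5, y=8), (x=4, y=9), (x=3, y=10), (x=2, y=11)
  Distance 8: (x=2, y=0), (x=3, y=1), (x=4, y=2), (x=5, y=3), (x=5, y=9), (x=4, y=10), (x=3, y=11)
  Distance 9: (x=3, y=0), (x=4, y=1), (x=5, y=2), (x=5, y=10), (x=4, y=11)
  Distance 10: (x=4, y=0), (x=5, y=1), (x=5, y=11)
  Distance 11: (x=5, y=0)
Total reachable: 69 (grid has 69 open cells total)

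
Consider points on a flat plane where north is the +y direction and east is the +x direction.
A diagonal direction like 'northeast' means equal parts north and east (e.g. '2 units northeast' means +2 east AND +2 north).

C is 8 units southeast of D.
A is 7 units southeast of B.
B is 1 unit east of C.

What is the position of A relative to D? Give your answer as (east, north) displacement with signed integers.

Place D at the origin (east=0, north=0).
  C is 8 units southeast of D: delta (east=+8, north=-8); C at (east=8, north=-8).
  B is 1 unit east of C: delta (east=+1, north=+0); B at (east=9, north=-8).
  A is 7 units southeast of B: delta (east=+7, north=-7); A at (east=16, north=-15).
Therefore A relative to D: (east=16, north=-15).

Answer: A is at (east=16, north=-15) relative to D.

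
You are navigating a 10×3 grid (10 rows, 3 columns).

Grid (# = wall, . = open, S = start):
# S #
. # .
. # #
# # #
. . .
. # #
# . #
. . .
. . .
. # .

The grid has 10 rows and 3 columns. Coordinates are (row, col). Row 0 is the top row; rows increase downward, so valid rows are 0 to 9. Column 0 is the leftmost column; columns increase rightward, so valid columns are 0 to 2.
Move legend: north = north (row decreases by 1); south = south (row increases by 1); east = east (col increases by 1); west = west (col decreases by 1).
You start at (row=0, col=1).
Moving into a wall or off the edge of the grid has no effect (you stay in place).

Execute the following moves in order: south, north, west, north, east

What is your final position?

Answer: Final position: (row=0, col=1)

Derivation:
Start: (row=0, col=1)
  south (south): blocked, stay at (row=0, col=1)
  north (north): blocked, stay at (row=0, col=1)
  west (west): blocked, stay at (row=0, col=1)
  north (north): blocked, stay at (row=0, col=1)
  east (east): blocked, stay at (row=0, col=1)
Final: (row=0, col=1)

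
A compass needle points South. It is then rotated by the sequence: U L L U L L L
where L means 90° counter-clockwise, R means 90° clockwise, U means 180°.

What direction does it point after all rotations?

Start: South
  U (U-turn (180°)) -> North
  L (left (90° counter-clockwise)) -> West
  L (left (90° counter-clockwise)) -> South
  U (U-turn (180°)) -> North
  L (left (90° counter-clockwise)) -> West
  L (left (90° counter-clockwise)) -> South
  L (left (90° counter-clockwise)) -> East
Final: East

Answer: Final heading: East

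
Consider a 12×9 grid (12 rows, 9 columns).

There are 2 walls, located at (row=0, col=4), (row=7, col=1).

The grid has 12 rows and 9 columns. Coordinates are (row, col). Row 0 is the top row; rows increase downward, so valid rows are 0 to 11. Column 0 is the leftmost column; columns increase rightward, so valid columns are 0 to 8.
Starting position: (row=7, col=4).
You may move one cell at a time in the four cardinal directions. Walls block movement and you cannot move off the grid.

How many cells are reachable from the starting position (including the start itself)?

Answer: Reachable cells: 106

Derivation:
BFS flood-fill from (row=7, col=4):
  Distance 0: (row=7, col=4)
  Distance 1: (row=6, col=4), (row=7, col=3), (row=7, col=5), (row=8, col=4)
  Distance 2: (row=5, col=4), (row=6, col=3), (row=6, col=5), (row=7, col=2), (row=7, col=6), (row=8, col=3), (row=8, col=5), (row=9, col=4)
  Distance 3: (row=4, col=4), (row=5, col=3), (row=5, col=5), (row=6, col=2), (row=6, col=6), (row=7, col=7), (row=8, col=2), (row=8, col=6), (row=9, col=3), (row=9, col=5), (row=10, col=4)
  Distance 4: (row=3, col=4), (row=4, col=3), (row=4, col=5), (row=5, col=2), (row=5, col=6), (row=6, col=1), (row=6, col=7), (row=7, col=8), (row=8, col=1), (row=8, col=7), (row=9, col=2), (row=9, col=6), (row=10, col=3), (row=10, col=5), (row=11, col=4)
  Distance 5: (row=2, col=4), (row=3, col=3), (row=3, col=5), (row=4, col=2), (row=4, col=6), (row=5, col=1), (row=5, col=7), (row=6, col=0), (row=6, col=8), (row=8, col=0), (row=8, col=8), (row=9, col=1), (row=9, col=7), (row=10, col=2), (row=10, col=6), (row=11, col=3), (row=11, col=5)
  Distance 6: (row=1, col=4), (row=2, col=3), (row=2, col=5), (row=3, col=2), (row=3, col=6), (row=4, col=1), (row=4, col=7), (row=5, col=0), (row=5, col=8), (row=7, col=0), (row=9, col=0), (row=9, col=8), (row=10, col=1), (row=10, col=7), (row=11, col=2), (row=11, col=6)
  Distance 7: (row=1, col=3), (row=1, col=5), (row=2, col=2), (row=2, col=6), (row=3, col=1), (row=3, col=7), (row=4, col=0), (row=4, col=8), (row=10, col=0), (row=10, col=8), (row=11, col=1), (row=11, col=7)
  Distance 8: (row=0, col=3), (row=0, col=5), (row=1, col=2), (row=1, col=6), (row=2, col=1), (row=2, col=7), (row=3, col=0), (row=3, col=8), (row=11, col=0), (row=11, col=8)
  Distance 9: (row=0, col=2), (row=0, col=6), (row=1, col=1), (row=1, col=7), (row=2, col=0), (row=2, col=8)
  Distance 10: (row=0, col=1), (row=0, col=7), (row=1, col=0), (row=1, col=8)
  Distance 11: (row=0, col=0), (row=0, col=8)
Total reachable: 106 (grid has 106 open cells total)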